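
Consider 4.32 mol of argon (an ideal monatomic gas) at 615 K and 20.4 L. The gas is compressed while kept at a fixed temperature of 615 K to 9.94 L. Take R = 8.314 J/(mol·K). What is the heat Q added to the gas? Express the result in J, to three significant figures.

Isothermal ⇒ ΔU = 0, so Q = W = nRT ln(V₂/V₁).
Q = (4.32)(8.314)(615) ln(9.94/20.4) = 22089 × -0.719 = -15881 J.

Q ≈ -15900 J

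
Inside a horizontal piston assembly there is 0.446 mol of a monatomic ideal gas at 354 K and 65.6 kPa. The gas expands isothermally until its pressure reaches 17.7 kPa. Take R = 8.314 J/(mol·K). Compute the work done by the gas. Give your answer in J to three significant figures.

W ≈ 1720 J

Isothermal process: W = nRT ln(V₂/V₁) = nRT ln(P₁/P₂).
W = (0.446)(8.314)(354) × ln(65.6/17.7)
  = 1313 × ln(3.706) = 1313 × 1.31
W_by_gas = 1720 J.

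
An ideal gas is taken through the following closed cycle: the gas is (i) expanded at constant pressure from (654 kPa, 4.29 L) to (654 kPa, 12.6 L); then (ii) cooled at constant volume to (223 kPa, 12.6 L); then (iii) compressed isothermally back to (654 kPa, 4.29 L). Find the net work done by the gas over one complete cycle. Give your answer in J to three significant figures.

Leg (i): W = PΔV = (654)(12.6 − 4.29) = 5435 J.
Leg (ii): W = 0.
Leg (iii): W = PᵢVᵢ ln(V_f/Vᵢ) = (2810) ln(4.29/12.6) = -3027 J.
W_net = 5435 − 3027 = 2407 J.

W_net ≈ 2410 J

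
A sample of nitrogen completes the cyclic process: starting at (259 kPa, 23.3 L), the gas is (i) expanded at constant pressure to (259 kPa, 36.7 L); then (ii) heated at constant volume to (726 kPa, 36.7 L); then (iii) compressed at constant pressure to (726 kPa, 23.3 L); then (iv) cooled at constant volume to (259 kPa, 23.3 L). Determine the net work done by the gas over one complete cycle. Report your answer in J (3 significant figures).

Constant-volume legs do no work.
W(i) = (259)(36.7 − 23.3) = 3471 J; W(iii) = (726)(23.3 − 36.7) = -9728 J.
W_net = 3471 − 9728 = -6258 J (the counter-clockwise enclosed area).

W_net ≈ -6260 J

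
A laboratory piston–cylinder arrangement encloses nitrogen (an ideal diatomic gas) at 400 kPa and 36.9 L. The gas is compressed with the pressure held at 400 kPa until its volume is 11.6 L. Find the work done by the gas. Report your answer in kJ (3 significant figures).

Isobaric: W = P ΔV.
W = (400 kPa)(11.6 − 36.9 L) = (400)(-25.3) = -10120 J.

W ≈ -10.1 kJ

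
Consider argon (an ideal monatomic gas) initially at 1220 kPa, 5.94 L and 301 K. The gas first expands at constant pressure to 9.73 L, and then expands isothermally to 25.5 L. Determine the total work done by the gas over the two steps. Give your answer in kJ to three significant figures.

W_total ≈ 16.1 kJ

Step 1 (isobaric): W = PΔV = (1220 kPa)(9.73 − 5.94 L) = 4624 J.
After step 1: P = 1220 kPa, V = 9.73 L, T = 493.1 K.
Step 2 (isothermal): W = P₁V₁ ln(V₂/V₁) = (11871) ln(25.5/9.73) = 11437 J.
W_total = 4624 + 11437 = 16061 J.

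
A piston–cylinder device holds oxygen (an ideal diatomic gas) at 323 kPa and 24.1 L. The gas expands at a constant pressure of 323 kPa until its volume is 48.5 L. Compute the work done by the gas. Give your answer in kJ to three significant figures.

W ≈ 7.88 kJ

Isobaric: W = P ΔV.
W = (323 kPa)(48.5 − 24.1 L) = (323)(24.4) = 7881 J.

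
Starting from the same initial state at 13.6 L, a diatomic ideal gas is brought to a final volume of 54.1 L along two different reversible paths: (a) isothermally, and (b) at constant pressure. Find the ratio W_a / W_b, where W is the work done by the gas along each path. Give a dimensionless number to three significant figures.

W_a / W_b ≈ 0.464

Path (a) isothermal: W = P₁V₁ ln(V₂/V₁) → W_a/(P₁V₁) = 1.381.
Path (b) isobaric: W = P₁(V₂ − V₁) → W_b/(P₁V₁) = 2.978.
W_a / W_b = 1.381 / 2.978 = 0.4637.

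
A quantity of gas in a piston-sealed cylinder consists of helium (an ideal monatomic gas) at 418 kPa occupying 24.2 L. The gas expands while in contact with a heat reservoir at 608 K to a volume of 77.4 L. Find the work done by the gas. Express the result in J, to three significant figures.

Isothermal: W = nRT ln(V₂/V₁) = P₁V₁ ln(V₂/V₁).
P₁V₁ = (418 kPa)(24.2 L) = 10116 J.
W = 10116 × ln(77.4/24.2) = 10116 × 1.163
W_by_gas = 11761 J.

W ≈ 11800 J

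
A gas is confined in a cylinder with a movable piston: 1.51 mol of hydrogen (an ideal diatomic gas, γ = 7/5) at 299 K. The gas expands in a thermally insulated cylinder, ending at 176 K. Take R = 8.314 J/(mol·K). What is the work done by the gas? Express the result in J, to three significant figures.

W ≈ 3860 J

Adiabatic ⇒ Q = 0, so W_by = −ΔU = nCᵥ(T₁ − T₂).
Cᵥ = 5R/2 = 20.79 J/(mol·K).
W = (1.51)(20.79)(299 − 176) = 3860 J.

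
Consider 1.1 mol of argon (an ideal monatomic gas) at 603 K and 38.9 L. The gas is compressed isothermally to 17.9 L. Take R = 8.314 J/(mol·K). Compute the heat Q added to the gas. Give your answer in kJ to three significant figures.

Isothermal ⇒ ΔU = 0, so Q = W = nRT ln(V₂/V₁).
Q = (1.1)(8.314)(603) ln(17.9/38.9) = 5515 × -0.7762 = -4280 J.

Q ≈ -4.28 kJ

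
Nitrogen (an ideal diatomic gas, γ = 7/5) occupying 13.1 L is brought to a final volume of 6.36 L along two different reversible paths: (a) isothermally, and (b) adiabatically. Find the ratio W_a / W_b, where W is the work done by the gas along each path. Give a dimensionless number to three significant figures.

W_a / W_b ≈ 0.862

Path (a) isothermal: W = P₁V₁ ln(V₂/V₁) → W_a/(P₁V₁) = -0.7226.
Path (b) adiabatic: W = P₁V₁(1 − (V₁/V₂)^(γ−1))/(γ−1) → W_b/(P₁V₁) = -0.8378.
W_a / W_b = -0.7226 / -0.8378 = 0.8624.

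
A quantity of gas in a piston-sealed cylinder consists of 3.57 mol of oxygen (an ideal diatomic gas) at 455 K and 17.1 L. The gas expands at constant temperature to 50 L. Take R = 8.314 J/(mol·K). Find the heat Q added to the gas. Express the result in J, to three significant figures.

Isothermal ⇒ ΔU = 0, so Q = W = nRT ln(V₂/V₁).
Q = (3.57)(8.314)(455) ln(50/17.1) = 13505 × 1.073 = 14490 J.

Q ≈ 14500 J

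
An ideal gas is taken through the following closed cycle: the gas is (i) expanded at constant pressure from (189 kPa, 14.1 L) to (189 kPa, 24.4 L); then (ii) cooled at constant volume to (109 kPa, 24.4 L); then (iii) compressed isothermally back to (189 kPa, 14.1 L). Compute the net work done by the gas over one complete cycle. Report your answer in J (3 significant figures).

Leg (i): W = PΔV = (189)(24.4 − 14.1) = 1947 J.
Leg (ii): W = 0.
Leg (iii): W = PᵢVᵢ ln(V_f/Vᵢ) = (2660) ln(14.1/24.4) = -1459 J.
W_net = 1947 − 1459 = 488.2 J.

W_net ≈ 488 J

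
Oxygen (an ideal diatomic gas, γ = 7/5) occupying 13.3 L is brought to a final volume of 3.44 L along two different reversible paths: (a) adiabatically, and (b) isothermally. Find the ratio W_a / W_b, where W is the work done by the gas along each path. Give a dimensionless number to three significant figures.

Path (a) adiabatic: W = P₁V₁(1 − (V₁/V₂)^(γ−1))/(γ−1) → W_a/(P₁V₁) = -1.794.
Path (b) isothermal: W = P₁V₁ ln(V₂/V₁) → W_b/(P₁V₁) = -1.352.
W_a / W_b = -1.794 / -1.352 = 1.327.

W_a / W_b ≈ 1.33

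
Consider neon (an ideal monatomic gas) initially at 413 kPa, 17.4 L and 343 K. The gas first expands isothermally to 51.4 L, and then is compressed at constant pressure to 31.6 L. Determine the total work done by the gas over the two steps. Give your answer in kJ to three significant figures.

Step 1 (isothermal): W = P₁V₁ ln(V₂/V₁) = (7186) ln(51.4/17.4) = 7784 J.
After step 1: P = 139.8 kPa, V = 51.4 L, T = 343 K.
Step 2 (isobaric): W = PΔV = (139.8 kPa)(31.6 − 51.4 L) = -2768 J.
W_total = 7784 − 2768 = 5016 J.

W_total ≈ 5.02 kJ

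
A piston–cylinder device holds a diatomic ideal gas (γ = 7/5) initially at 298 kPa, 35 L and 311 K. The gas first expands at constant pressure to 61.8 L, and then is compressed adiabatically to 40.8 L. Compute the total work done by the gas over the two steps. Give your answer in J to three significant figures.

Step 1 (isobaric): W = PΔV = (298 kPa)(61.8 − 35 L) = 7986 J.
After step 1: P = 298 kPa, V = 61.8 L, T = 549.1 K.
Step 2 (adiabatic): W = (P₁V₁ − P₂V₂)/(γ−1) = (18416 − 21744)/0.4 = -8319 J.
W_total = 7986 − 8319 = -332.2 J.

W_total ≈ -332 J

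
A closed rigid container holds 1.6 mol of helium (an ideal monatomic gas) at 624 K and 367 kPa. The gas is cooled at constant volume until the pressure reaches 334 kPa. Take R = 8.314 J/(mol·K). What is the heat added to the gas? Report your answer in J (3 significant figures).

Q ≈ -1120 J

Constant volume ⇒ W = 0, so Q = ΔU = nCᵥΔT with Cᵥ = 3R/2 = 12.47 J/(mol·K).
At constant V, T₂/T₁ = P₂/P₁ ⇒ ΔT = T₁(P₂/P₁ − 1) = 624·(334/367 − 1) = -56.11 K.
ΔU = (1.6)(12.47)(-56.11) = -1120 J.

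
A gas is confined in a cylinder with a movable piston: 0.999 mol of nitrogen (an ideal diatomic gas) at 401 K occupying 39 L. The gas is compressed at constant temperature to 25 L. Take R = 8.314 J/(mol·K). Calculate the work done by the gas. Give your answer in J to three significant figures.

W ≈ -1480 J

Isothermal: W = nRT ln(V₂/V₁).
W = (0.999)(8.314)(401) × ln(25/39)
  = 3331 × -0.4447
W_by_gas = -1481 J.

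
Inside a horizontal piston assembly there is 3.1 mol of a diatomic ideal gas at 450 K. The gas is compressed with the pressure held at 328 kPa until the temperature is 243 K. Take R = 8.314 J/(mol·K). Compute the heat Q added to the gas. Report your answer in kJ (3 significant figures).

Q ≈ -18.7 kJ

Isobaric: W = nRΔT = (3.1)(8.314)(-207) = -5335 J.
ΔU = nCᵥΔT with Cᵥ = 5R/2: ΔU = (3.1)(20.79)(-207) = -13338 J.
Q = ΔU + W = -13338 − 5335 = -18673 J.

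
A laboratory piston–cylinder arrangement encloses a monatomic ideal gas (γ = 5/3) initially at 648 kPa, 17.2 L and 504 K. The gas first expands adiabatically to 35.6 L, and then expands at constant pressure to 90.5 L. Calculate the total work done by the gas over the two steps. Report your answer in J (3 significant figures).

W_total ≈ 17000 J

Step 1 (adiabatic): W = (P₁V₁ − P₂V₂)/(γ−1) = (11146 − 6863)/0.667 = 6424 J.
After step 1: P = 192.8 kPa, V = 35.6 L, T = 310.3 K.
Step 2 (isobaric): W = PΔV = (192.8 kPa)(90.5 − 35.6 L) = 10583 J.
W_total = 6424 + 10583 = 17008 J.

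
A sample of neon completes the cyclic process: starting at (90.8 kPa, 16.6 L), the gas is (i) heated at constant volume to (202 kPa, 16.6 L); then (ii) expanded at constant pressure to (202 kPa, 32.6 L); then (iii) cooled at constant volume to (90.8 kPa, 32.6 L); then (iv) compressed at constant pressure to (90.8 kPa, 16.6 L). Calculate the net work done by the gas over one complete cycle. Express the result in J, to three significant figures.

Constant-volume legs do no work.
W(ii) = (202)(32.6 − 16.6) = 3232 J; W(iv) = (90.8)(16.6 − 32.6) = -1453 J.
W_net = 3232 − 1453 = 1779 J (the clockwise enclosed area).

W_net ≈ 1780 J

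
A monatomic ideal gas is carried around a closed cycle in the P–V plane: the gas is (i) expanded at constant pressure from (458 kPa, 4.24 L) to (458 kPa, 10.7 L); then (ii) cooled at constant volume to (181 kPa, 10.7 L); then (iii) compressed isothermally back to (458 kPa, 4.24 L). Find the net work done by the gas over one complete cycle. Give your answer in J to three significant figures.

W_net ≈ 1170 J

Leg (i): W = PΔV = (458)(10.7 − 4.24) = 2959 J.
Leg (ii): W = 0.
Leg (iii): W = PᵢVᵢ ln(V_f/Vᵢ) = (1937) ln(4.24/10.7) = -1793 J.
W_net = 2959 − 1793 = 1166 J.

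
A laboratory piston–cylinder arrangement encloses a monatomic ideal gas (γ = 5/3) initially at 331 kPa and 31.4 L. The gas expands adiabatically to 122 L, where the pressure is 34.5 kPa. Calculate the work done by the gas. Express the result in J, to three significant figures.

W ≈ 9280 J

Adiabatic: W = (P₁V₁ − P₂V₂)/(γ − 1) with γ = 5/3.
P₁V₁ = 10393 J, P₂V₂ = 4209 J.
W = (10393 − 4209) / 0.6667 = 9277 J.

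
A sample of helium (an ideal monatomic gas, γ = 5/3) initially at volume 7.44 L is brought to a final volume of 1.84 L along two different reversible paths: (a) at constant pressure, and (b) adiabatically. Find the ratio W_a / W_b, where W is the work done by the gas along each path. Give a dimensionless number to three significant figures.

Path (a) isobaric: W = P₁(V₂ − V₁) → W_a/(P₁V₁) = -0.7527.
Path (b) adiabatic: W = P₁V₁(1 − (V₁/V₂)^(γ−1))/(γ−1) → W_b/(P₁V₁) = -2.307.
W_a / W_b = -0.7527 / -2.307 = 0.3262.

W_a / W_b ≈ 0.326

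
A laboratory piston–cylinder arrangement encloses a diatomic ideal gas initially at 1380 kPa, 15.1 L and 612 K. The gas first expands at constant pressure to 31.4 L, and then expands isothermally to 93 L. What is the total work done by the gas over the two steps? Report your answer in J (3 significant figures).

W_total ≈ 69500 J

Step 1 (isobaric): W = PΔV = (1380 kPa)(31.4 − 15.1 L) = 22494 J.
After step 1: P = 1380 kPa, V = 31.4 L, T = 1273 K.
Step 2 (isothermal): W = P₁V₁ ln(V₂/V₁) = (43332) ln(93/31.4) = 47050 J.
W_total = 22494 + 47050 = 69544 J.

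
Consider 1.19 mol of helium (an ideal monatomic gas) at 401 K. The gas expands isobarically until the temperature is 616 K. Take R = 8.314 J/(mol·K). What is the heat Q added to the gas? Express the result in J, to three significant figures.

Q ≈ 5320 J

Isobaric: W = nRΔT = (1.19)(8.314)(215) = 2127 J.
ΔU = nCᵥΔT with Cᵥ = 3R/2: ΔU = (1.19)(12.47)(215) = 3191 J.
Q = ΔU + W = 3191 + 2127 = 5318 J.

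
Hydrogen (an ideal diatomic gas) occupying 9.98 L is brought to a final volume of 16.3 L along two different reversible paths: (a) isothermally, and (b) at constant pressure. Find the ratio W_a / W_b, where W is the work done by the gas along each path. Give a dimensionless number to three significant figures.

W_a / W_b ≈ 0.775

Path (a) isothermal: W = P₁V₁ ln(V₂/V₁) → W_a/(P₁V₁) = 0.4906.
Path (b) isobaric: W = P₁(V₂ − V₁) → W_b/(P₁V₁) = 0.6333.
W_a / W_b = 0.4906 / 0.6333 = 0.7747.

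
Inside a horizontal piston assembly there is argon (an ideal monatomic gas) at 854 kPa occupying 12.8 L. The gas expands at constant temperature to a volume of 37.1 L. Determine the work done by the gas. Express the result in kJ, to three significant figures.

Isothermal: W = nRT ln(V₂/V₁) = P₁V₁ ln(V₂/V₁).
P₁V₁ = (854 kPa)(12.8 L) = 10931 J.
W = 10931 × ln(37.1/12.8) = 10931 × 1.064
W_by_gas = 11633 J.

W ≈ 11.6 kJ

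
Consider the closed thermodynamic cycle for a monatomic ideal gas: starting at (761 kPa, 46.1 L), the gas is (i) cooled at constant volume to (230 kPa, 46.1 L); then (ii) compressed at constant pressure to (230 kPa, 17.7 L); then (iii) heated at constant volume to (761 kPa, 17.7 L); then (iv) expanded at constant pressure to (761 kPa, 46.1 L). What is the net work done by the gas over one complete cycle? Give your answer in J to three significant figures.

Constant-volume legs do no work.
W(ii) = (230)(17.7 − 46.1) = -6532 J; W(iv) = (761)(46.1 − 17.7) = 21612 J.
W_net = -6532 + 21612 = 15080 J (the clockwise enclosed area).

W_net ≈ 15100 J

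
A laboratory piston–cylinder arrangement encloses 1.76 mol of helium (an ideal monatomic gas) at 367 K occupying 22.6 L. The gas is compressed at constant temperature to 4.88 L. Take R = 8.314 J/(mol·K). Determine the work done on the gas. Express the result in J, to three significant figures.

Isothermal: W = nRT ln(V₂/V₁).
W = (1.76)(8.314)(367) × ln(4.88/22.6)
  = 5370 × -1.533
W_by_gas = -8231 J; work on gas = −W_by = 8231 J.

W ≈ 8230 J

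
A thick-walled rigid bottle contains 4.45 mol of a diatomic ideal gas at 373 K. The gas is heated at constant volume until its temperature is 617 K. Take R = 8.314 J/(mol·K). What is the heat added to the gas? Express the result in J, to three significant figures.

Constant volume ⇒ W = 0, so Q = ΔU = nCᵥΔT with Cᵥ = 5R/2 = 20.79 J/(mol·K).
ΔU = (4.45)(20.79)(617 − 373) = 22568 J.

Q ≈ 22600 J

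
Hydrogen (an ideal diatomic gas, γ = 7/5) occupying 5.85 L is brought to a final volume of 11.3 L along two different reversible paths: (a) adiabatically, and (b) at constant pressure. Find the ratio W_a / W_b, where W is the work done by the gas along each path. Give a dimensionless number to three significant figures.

W_a / W_b ≈ 0.621

Path (a) adiabatic: W = P₁V₁(1 − (V₁/V₂)^(γ−1))/(γ−1) → W_a/(P₁V₁) = 0.5788.
Path (b) isobaric: W = P₁(V₂ − V₁) → W_b/(P₁V₁) = 0.9316.
W_a / W_b = 0.5788 / 0.9316 = 0.6213.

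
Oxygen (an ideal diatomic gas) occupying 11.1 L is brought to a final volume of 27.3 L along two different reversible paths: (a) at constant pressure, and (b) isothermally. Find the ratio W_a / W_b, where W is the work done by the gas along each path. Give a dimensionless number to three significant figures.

W_a / W_b ≈ 1.62

Path (a) isobaric: W = P₁(V₂ − V₁) → W_a/(P₁V₁) = 1.459.
Path (b) isothermal: W = P₁V₁ ln(V₂/V₁) → W_b/(P₁V₁) = 0.8999.
W_a / W_b = 1.459 / 0.8999 = 1.622.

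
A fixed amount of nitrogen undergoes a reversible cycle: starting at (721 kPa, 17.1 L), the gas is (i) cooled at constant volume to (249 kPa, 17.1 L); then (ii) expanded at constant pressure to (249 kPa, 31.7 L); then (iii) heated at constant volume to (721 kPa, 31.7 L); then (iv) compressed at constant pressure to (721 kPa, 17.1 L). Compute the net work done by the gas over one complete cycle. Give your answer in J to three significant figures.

W_net ≈ -6890 J

Constant-volume legs do no work.
W(ii) = (249)(31.7 − 17.1) = 3635 J; W(iv) = (721)(17.1 − 31.7) = -10527 J.
W_net = 3635 − 10527 = -6891 J (the counter-clockwise enclosed area).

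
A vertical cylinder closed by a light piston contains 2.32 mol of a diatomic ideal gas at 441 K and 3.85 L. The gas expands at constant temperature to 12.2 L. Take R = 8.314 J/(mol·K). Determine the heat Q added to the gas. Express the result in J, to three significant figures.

Isothermal ⇒ ΔU = 0, so Q = W = nRT ln(V₂/V₁).
Q = (2.32)(8.314)(441) ln(12.2/3.85) = 8506 × 1.153 = 9811 J.

Q ≈ 9810 J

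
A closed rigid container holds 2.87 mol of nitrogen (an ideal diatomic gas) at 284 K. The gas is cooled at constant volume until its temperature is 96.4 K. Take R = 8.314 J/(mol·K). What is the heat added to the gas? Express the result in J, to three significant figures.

Q ≈ -11200 J

Constant volume ⇒ W = 0, so Q = ΔU = nCᵥΔT with Cᵥ = 5R/2 = 20.79 J/(mol·K).
ΔU = (2.87)(20.79)(96.4 − 284) = -11191 J.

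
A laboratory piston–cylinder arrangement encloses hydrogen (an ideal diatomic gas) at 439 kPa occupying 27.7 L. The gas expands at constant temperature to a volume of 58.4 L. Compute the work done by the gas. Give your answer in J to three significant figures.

W ≈ 9070 J

Isothermal: W = nRT ln(V₂/V₁) = P₁V₁ ln(V₂/V₁).
P₁V₁ = (439 kPa)(27.7 L) = 12160 J.
W = 12160 × ln(58.4/27.7) = 12160 × 0.7459
W_by_gas = 9070 J.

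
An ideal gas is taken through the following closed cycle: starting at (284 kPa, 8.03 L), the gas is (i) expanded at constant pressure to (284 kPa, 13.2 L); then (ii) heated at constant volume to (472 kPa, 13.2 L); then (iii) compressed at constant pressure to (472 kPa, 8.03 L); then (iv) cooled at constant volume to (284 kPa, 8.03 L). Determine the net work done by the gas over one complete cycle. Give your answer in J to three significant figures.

W_net ≈ -972 J

Constant-volume legs do no work.
W(i) = (284)(13.2 − 8.03) = 1468 J; W(iii) = (472)(8.03 − 13.2) = -2440 J.
W_net = 1468 − 2440 = -972 J (the counter-clockwise enclosed area).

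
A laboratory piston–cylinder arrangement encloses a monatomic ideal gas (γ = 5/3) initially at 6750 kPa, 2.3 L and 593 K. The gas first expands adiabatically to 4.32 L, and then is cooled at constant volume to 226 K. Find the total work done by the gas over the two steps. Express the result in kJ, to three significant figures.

W_total ≈ 7.99 kJ

Step 1 (adiabatic): W = (P₁V₁ − P₂V₂)/(γ−1) = (15525 − 10198)/0.667 = 7990 J.
Step 2 (isochoric): W = 0 (constant volume).
W_total = 7990 + 0 = 7990 J.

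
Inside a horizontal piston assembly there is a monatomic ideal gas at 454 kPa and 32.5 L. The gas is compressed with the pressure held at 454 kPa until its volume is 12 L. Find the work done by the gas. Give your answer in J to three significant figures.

W ≈ -9310 J

Isobaric: W = P ΔV.
W = (454 kPa)(12 − 32.5 L) = (454)(-20.5) = -9307 J.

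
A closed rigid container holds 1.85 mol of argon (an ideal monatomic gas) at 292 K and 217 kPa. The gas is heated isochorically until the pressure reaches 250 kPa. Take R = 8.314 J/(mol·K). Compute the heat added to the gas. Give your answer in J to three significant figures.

Q ≈ 1020 J

Constant volume ⇒ W = 0, so Q = ΔU = nCᵥΔT with Cᵥ = 3R/2 = 12.47 J/(mol·K).
At constant V, T₂/T₁ = P₂/P₁ ⇒ ΔT = T₁(P₂/P₁ − 1) = 292·(250/217 − 1) = 44.41 K.
ΔU = (1.85)(12.47)(44.41) = 1024 J.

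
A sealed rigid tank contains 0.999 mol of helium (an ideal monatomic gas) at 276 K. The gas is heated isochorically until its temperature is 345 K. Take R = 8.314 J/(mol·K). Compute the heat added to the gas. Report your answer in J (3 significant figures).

Q ≈ 860 J

Constant volume ⇒ W = 0, so Q = ΔU = nCᵥΔT with Cᵥ = 3R/2 = 12.47 J/(mol·K).
ΔU = (0.999)(12.47)(345 − 276) = 859.6 J.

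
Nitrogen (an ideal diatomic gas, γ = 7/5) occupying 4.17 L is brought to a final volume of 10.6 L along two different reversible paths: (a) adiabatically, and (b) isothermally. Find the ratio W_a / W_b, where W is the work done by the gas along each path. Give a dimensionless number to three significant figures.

Path (a) adiabatic: W = P₁V₁(1 − (V₁/V₂)^(γ−1))/(γ−1) → W_a/(P₁V₁) = 0.7786.
Path (b) isothermal: W = P₁V₁ ln(V₂/V₁) → W_b/(P₁V₁) = 0.9329.
W_a / W_b = 0.7786 / 0.9329 = 0.8346.

W_a / W_b ≈ 0.835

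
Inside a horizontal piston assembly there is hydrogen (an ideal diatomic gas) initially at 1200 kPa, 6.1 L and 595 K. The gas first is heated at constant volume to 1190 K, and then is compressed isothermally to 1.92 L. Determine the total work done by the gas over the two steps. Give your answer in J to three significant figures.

Step 1 (isochoric): W = 0 (constant volume).
After step 1: P = 2400 kPa (V unchanged).
Step 2 (isothermal): W = P₁V₁ ln(V₂/V₁) = (14640) ln(1.92/6.1) = -16923 J.
W_total = 0 − 16923 = -16923 J.

W_total ≈ -16900 J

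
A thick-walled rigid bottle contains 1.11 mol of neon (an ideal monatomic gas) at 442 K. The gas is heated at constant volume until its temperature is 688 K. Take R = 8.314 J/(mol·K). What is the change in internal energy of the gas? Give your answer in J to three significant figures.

Constant volume ⇒ W = 0, so Q = ΔU = nCᵥΔT with Cᵥ = 3R/2 = 12.47 J/(mol·K).
ΔU = (1.11)(12.47)(688 − 442) = 3405 J.

ΔU ≈ 3410 J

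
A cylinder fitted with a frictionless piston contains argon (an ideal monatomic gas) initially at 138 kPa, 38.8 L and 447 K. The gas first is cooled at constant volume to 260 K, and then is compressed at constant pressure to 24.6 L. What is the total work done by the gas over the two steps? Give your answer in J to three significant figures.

Step 1 (isochoric): W = 0 (constant volume).
After step 1: P = 80.27 kPa (V unchanged).
Step 2 (isobaric): W = PΔV = (80.27 kPa)(24.6 − 38.8 L) = -1140 J.
W_total = 0 − 1140 = -1140 J.

W_total ≈ -1140 J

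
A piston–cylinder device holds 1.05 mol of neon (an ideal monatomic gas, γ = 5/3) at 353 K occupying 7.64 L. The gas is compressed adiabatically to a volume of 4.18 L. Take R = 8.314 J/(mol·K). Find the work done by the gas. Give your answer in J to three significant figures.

W ≈ -2290 J

Adiabatic: TV^(γ−1) = const with γ = 5/3.
T₂ = T₁ (V₁/V₂)^(γ−1) = 353 × (7.64/4.18)^0.667 = 353 × 1.495 = 527.7 K.
W_by = nCᵥ(T₁ − T₂) = (1.05)(12.47)(353 − 527.7) = -2288 J.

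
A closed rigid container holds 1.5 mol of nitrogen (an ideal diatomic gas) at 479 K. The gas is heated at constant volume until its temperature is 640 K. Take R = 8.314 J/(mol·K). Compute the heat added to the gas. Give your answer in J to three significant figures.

Constant volume ⇒ W = 0, so Q = ΔU = nCᵥΔT with Cᵥ = 5R/2 = 20.79 J/(mol·K).
ΔU = (1.5)(20.79)(640 − 479) = 5020 J.

Q ≈ 5020 J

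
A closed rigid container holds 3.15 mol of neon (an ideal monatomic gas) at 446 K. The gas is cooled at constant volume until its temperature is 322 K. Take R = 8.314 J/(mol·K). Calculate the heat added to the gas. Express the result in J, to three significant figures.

Constant volume ⇒ W = 0, so Q = ΔU = nCᵥΔT with Cᵥ = 3R/2 = 12.47 J/(mol·K).
ΔU = (3.15)(12.47)(322 − 446) = -4871 J.

Q ≈ -4870 J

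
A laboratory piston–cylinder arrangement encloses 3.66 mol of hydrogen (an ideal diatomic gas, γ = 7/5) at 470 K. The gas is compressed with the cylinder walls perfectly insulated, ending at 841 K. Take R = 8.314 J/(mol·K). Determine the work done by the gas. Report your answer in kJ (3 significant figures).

W ≈ -28.2 kJ

Adiabatic ⇒ Q = 0, so W_by = −ΔU = nCᵥ(T₁ − T₂).
Cᵥ = 5R/2 = 20.79 J/(mol·K).
W = (3.66)(20.79)(470 − 841) = -28223 J.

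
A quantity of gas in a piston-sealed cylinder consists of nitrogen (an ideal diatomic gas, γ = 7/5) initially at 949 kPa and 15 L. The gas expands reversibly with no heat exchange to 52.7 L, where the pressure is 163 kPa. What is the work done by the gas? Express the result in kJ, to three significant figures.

Adiabatic: W = (P₁V₁ − P₂V₂)/(γ − 1) with γ = 7/5.
P₁V₁ = 14235 J, P₂V₂ = 8590 J.
W = (14235 − 8590) / 0.4 = 14112 J.

W ≈ 14.1 kJ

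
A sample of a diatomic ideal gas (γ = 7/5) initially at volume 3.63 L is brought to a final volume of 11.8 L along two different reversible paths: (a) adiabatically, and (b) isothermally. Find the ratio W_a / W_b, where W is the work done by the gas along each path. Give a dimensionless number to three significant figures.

Path (a) adiabatic: W = P₁V₁(1 − (V₁/V₂)^(γ−1))/(γ−1) → W_a/(P₁V₁) = 0.9399.
Path (b) isothermal: W = P₁V₁ ln(V₂/V₁) → W_b/(P₁V₁) = 1.179.
W_a / W_b = 0.9399 / 1.179 = 0.7973.

W_a / W_b ≈ 0.797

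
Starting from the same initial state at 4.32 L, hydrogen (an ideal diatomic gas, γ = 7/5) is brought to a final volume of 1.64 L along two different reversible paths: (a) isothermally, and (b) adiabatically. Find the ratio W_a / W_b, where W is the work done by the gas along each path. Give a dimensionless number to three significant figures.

Path (a) isothermal: W = P₁V₁ ln(V₂/V₁) → W_a/(P₁V₁) = -0.9686.
Path (b) adiabatic: W = P₁V₁(1 − (V₁/V₂)^(γ−1))/(γ−1) → W_b/(P₁V₁) = -1.183.
W_a / W_b = -0.9686 / -1.183 = 0.8188.

W_a / W_b ≈ 0.819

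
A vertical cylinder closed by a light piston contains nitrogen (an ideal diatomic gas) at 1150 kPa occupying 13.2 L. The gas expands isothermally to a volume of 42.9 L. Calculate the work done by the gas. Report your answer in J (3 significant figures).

Isothermal: W = nRT ln(V₂/V₁) = P₁V₁ ln(V₂/V₁).
P₁V₁ = (1150 kPa)(13.2 L) = 15180 J.
W = 15180 × ln(42.9/13.2) = 15180 × 1.179
W_by_gas = 17892 J.

W ≈ 17900 J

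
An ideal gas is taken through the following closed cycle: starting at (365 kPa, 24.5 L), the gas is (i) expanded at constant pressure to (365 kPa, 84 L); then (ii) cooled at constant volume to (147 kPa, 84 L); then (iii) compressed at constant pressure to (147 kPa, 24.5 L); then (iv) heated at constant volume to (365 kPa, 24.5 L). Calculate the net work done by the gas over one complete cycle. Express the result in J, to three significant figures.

Constant-volume legs do no work.
W(i) = (365)(84 − 24.5) = 21718 J; W(iii) = (147)(24.5 − 84) = -8746 J.
W_net = 21718 − 8746 = 12971 J (the clockwise enclosed area).

W_net ≈ 13000 J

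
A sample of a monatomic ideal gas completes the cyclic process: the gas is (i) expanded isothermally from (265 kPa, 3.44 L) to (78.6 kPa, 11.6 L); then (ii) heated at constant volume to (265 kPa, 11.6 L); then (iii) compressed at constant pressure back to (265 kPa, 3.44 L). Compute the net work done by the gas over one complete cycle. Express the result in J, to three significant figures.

W_net ≈ -1050 J

Leg (i): W = PᵢVᵢ ln(V_f/Vᵢ) = (911.6) ln(11.6/3.44) = 1108 J.
Leg (ii): W = 0.
Leg (iii): W = PΔV = (265)(3.44 − 11.6) = -2162 J.
W_net = 1108 − 2162 = -1054 J.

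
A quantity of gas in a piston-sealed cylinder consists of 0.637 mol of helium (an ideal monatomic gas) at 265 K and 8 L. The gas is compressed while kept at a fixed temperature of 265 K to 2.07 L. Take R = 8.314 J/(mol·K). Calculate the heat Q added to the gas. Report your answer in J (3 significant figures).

Q ≈ -1900 J

Isothermal ⇒ ΔU = 0, so Q = W = nRT ln(V₂/V₁).
Q = (0.637)(8.314)(265) ln(2.07/8) = 1403 × -1.352 = -1897 J.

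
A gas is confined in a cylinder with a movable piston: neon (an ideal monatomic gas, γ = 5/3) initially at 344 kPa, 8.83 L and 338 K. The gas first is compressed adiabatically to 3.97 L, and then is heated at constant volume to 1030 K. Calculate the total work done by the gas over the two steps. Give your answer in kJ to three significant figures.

Step 1 (adiabatic): W = (P₁V₁ − P₂V₂)/(γ−1) = (3038 − 5176)/0.667 = -3207 J.
Step 2 (isochoric): W = 0 (constant volume).
W_total = -3207 + 0 = -3207 J.

W_total ≈ -3.21 kJ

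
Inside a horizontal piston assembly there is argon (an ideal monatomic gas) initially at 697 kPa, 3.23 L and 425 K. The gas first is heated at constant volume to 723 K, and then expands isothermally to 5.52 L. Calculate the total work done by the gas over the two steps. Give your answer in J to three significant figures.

W_total ≈ 2050 J

Step 1 (isochoric): W = 0 (constant volume).
After step 1: P = 1186 kPa (V unchanged).
Step 2 (isothermal): W = P₁V₁ ln(V₂/V₁) = (3830) ln(5.52/3.23) = 2052 J.
W_total = 0 + 2052 = 2052 J.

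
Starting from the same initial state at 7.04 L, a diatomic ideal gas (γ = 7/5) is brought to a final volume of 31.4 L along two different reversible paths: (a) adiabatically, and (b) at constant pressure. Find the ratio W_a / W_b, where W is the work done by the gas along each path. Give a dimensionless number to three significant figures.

W_a / W_b ≈ 0.325

Path (a) adiabatic: W = P₁V₁(1 − (V₁/V₂)^(γ−1))/(γ−1) → W_a/(P₁V₁) = 1.125.
Path (b) isobaric: W = P₁(V₂ − V₁) → W_b/(P₁V₁) = 3.46.
W_a / W_b = 1.125 / 3.46 = 0.3252.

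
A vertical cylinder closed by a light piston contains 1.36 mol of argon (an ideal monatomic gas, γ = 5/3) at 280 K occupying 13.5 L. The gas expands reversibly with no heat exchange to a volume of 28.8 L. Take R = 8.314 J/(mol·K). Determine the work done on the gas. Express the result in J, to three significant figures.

W ≈ -1880 J

Adiabatic: TV^(γ−1) = const with γ = 5/3.
T₂ = T₁ (V₁/V₂)^(γ−1) = 280 × (13.5/28.8)^0.667 = 280 × 0.6034 = 169 K.
W_by = nCᵥ(T₁ − T₂) = (1.36)(12.47)(280 − 169) = 1883 J.
Work on gas = −W_by = -1883 J.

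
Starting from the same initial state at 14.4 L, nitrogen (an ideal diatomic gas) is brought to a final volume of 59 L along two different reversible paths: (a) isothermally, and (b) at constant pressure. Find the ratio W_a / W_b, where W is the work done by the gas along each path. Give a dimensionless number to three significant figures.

Path (a) isothermal: W = P₁V₁ ln(V₂/V₁) → W_a/(P₁V₁) = 1.41.
Path (b) isobaric: W = P₁(V₂ − V₁) → W_b/(P₁V₁) = 3.097.
W_a / W_b = 1.41 / 3.097 = 0.4553.

W_a / W_b ≈ 0.455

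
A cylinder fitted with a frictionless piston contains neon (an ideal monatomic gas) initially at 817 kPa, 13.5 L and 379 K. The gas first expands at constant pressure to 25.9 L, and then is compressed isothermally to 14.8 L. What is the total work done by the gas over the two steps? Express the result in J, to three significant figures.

Step 1 (isobaric): W = PΔV = (817 kPa)(25.9 − 13.5 L) = 10131 J.
After step 1: P = 817 kPa, V = 25.9 L, T = 727.1 K.
Step 2 (isothermal): W = P₁V₁ ln(V₂/V₁) = (21160) ln(14.8/25.9) = -11842 J.
W_total = 10131 − 11842 = -1711 J.

W_total ≈ -1710 J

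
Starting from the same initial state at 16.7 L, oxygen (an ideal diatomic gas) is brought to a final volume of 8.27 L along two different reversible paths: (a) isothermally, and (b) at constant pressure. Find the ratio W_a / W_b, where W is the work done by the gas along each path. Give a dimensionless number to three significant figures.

Path (a) isothermal: W = P₁V₁ ln(V₂/V₁) → W_a/(P₁V₁) = -0.7028.
Path (b) isobaric: W = P₁(V₂ − V₁) → W_b/(P₁V₁) = -0.5048.
W_a / W_b = -0.7028 / -0.5048 = 1.392.

W_a / W_b ≈ 1.39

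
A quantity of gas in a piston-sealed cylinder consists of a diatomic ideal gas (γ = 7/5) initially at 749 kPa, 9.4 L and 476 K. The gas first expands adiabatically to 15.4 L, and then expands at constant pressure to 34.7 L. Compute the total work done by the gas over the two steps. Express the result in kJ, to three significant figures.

W_total ≈ 10.4 kJ

Step 1 (adiabatic): W = (P₁V₁ − P₂V₂)/(γ−1) = (7041 − 5779)/0.4 = 3154 J.
After step 1: P = 375.3 kPa, V = 15.4 L, T = 390.7 K.
Step 2 (isobaric): W = PΔV = (375.3 kPa)(34.7 − 15.4 L) = 7243 J.
W_total = 3154 + 7243 = 10397 J.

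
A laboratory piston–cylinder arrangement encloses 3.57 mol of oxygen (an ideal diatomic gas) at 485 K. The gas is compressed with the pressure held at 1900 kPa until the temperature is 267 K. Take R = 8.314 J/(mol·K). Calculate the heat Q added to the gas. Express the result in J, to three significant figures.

Q ≈ -22600 J

Isobaric: W = nRΔT = (3.57)(8.314)(-218) = -6470 J.
ΔU = nCᵥΔT with Cᵥ = 5R/2: ΔU = (3.57)(20.79)(-218) = -16176 J.
Q = ΔU + W = -16176 − 6470 = -22647 J.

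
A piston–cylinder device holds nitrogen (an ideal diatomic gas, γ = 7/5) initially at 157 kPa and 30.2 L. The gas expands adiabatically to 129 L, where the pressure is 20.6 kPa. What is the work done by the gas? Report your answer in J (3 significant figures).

Adiabatic: W = (P₁V₁ − P₂V₂)/(γ − 1) with γ = 7/5.
P₁V₁ = 4741 J, P₂V₂ = 2657 J.
W = (4741 − 2657) / 0.4 = 5210 J.

W ≈ 5210 J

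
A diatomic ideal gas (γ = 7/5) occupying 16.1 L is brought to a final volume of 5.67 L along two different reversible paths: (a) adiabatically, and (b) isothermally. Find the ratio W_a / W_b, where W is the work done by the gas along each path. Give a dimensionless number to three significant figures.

W_a / W_b ≈ 1.24

Path (a) adiabatic: W = P₁V₁(1 − (V₁/V₂)^(γ−1))/(γ−1) → W_a/(P₁V₁) = -1.295.
Path (b) isothermal: W = P₁V₁ ln(V₂/V₁) → W_b/(P₁V₁) = -1.044.
W_a / W_b = -1.295 / -1.044 = 1.241.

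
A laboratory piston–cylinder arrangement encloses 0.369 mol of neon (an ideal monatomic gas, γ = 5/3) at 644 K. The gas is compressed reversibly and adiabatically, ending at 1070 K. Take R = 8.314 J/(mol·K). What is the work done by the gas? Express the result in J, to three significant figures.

Adiabatic ⇒ Q = 0, so W_by = −ΔU = nCᵥ(T₁ − T₂).
Cᵥ = 3R/2 = 12.47 J/(mol·K).
W = (0.369)(12.47)(644 − 1070) = -1960 J.

W ≈ -1960 J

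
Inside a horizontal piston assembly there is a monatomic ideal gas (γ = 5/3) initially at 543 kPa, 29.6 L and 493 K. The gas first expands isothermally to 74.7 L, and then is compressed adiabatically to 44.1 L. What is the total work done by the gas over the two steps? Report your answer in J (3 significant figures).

W_total ≈ 4730 J

Step 1 (isothermal): W = P₁V₁ ln(V₂/V₁) = (16073) ln(74.7/29.6) = 14879 J.
After step 1: P = 215.2 kPa, V = 74.7 L, T = 493 K.
Step 2 (adiabatic): W = (P₁V₁ − P₂V₂)/(γ−1) = (16073 − 22839)/0.667 = -10149 J.
W_total = 14879 − 10149 = 4729 J.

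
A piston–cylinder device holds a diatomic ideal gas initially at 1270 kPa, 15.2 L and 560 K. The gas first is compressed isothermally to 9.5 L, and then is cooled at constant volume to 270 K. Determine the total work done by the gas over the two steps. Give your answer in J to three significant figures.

Step 1 (isothermal): W = P₁V₁ ln(V₂/V₁) = (19304) ln(9.5/15.2) = -9073 J.
Step 2 (isochoric): W = 0 (constant volume).
W_total = -9073 + 0 = -9073 J.

W_total ≈ -9070 J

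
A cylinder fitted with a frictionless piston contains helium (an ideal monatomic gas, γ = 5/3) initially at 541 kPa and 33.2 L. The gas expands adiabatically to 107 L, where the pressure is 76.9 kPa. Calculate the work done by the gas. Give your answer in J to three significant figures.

W ≈ 14600 J

Adiabatic: W = (P₁V₁ − P₂V₂)/(γ − 1) with γ = 5/3.
P₁V₁ = 17961 J, P₂V₂ = 8228 J.
W = (17961 − 8228) / 0.6667 = 14599 J.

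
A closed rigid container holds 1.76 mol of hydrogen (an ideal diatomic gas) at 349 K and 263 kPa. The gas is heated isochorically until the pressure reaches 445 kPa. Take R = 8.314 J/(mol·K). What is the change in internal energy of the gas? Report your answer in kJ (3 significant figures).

ΔU ≈ 8.83 kJ

Constant volume ⇒ W = 0, so Q = ΔU = nCᵥΔT with Cᵥ = 5R/2 = 20.79 J/(mol·K).
At constant V, T₂/T₁ = P₂/P₁ ⇒ ΔT = T₁(P₂/P₁ − 1) = 349·(445/263 − 1) = 241.5 K.
ΔU = (1.76)(20.79)(241.5) = 8835 J.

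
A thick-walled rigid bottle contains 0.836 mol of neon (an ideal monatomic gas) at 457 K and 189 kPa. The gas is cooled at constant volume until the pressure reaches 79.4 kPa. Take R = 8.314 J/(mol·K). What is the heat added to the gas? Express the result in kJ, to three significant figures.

Q ≈ -2.76 kJ

Constant volume ⇒ W = 0, so Q = ΔU = nCᵥΔT with Cᵥ = 3R/2 = 12.47 J/(mol·K).
At constant V, T₂/T₁ = P₂/P₁ ⇒ ΔT = T₁(P₂/P₁ − 1) = 457·(79.4/189 − 1) = -265 K.
ΔU = (0.836)(12.47)(-265) = -2763 J.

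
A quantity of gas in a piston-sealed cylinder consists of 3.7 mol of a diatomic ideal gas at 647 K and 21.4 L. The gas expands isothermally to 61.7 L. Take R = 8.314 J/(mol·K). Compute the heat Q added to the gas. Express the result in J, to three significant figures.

Q ≈ 21100 J

Isothermal ⇒ ΔU = 0, so Q = W = nRT ln(V₂/V₁).
Q = (3.7)(8.314)(647) ln(61.7/21.4) = 19903 × 1.059 = 21075 J.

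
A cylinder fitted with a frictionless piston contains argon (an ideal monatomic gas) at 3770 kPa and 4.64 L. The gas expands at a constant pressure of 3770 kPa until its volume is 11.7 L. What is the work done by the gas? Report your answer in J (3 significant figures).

W ≈ 26600 J

Isobaric: W = P ΔV.
W = (3770 kPa)(11.7 − 4.64 L) = (3770)(7.06) = 26616 J.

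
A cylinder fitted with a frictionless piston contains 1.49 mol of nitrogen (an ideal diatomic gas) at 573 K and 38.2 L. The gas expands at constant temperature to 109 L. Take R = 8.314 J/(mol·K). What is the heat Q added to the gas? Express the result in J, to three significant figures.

Q ≈ 7440 J

Isothermal ⇒ ΔU = 0, so Q = W = nRT ln(V₂/V₁).
Q = (1.49)(8.314)(573) ln(109/38.2) = 7098 × 1.049 = 7443 J.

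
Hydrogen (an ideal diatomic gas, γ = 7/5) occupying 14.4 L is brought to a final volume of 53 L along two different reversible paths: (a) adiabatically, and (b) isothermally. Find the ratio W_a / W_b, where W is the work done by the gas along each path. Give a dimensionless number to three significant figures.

Path (a) adiabatic: W = P₁V₁(1 − (V₁/V₂)^(γ−1))/(γ−1) → W_a/(P₁V₁) = 1.016.
Path (b) isothermal: W = P₁V₁ ln(V₂/V₁) → W_b/(P₁V₁) = 1.303.
W_a / W_b = 1.016 / 1.303 = 0.7793.

W_a / W_b ≈ 0.779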